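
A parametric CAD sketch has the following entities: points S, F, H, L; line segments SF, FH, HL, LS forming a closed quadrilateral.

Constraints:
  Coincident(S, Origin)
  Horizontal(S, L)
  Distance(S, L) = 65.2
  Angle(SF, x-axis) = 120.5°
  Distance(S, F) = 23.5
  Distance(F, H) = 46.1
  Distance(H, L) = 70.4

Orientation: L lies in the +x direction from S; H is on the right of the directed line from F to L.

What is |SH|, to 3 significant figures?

24.5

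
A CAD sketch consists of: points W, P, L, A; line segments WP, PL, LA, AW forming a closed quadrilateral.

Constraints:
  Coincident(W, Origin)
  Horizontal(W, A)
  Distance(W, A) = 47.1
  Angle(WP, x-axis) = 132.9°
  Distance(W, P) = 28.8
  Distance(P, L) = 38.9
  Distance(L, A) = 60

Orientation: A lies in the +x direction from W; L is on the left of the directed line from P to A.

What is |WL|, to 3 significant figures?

47.8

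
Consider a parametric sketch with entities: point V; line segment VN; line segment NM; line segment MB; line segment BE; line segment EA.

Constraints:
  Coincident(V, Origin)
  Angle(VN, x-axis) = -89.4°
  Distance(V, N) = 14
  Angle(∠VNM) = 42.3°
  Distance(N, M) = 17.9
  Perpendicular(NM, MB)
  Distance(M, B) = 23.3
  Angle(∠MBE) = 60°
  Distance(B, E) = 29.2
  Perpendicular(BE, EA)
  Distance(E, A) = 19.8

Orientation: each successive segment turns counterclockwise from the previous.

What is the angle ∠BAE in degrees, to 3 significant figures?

55.9°

V is at the origin; VN runs at -89.4° with length 14.0, so N = (0.147, -14.0). ∠VNM = 42.3° gives NM at 48.3° from the x-axis; with |NM| = 17.9, M = (12.1, -0.634). NM is perpendicular to MB, so MB runs at 138°; with |MB| = 23.3, B = (-5.34, 14.9). ∠MBE = 60.0° gives BE at -102° from the x-axis; with |BE| = 29.2, E = (-11.3, -13.7). BE is perpendicular to EA, so EA runs at -11.7°; with |EA| = 19.8, A = (8.12, -17.7). Then cos ∠BAE = AB·AE / (|AB||AE|), giving 55.9°.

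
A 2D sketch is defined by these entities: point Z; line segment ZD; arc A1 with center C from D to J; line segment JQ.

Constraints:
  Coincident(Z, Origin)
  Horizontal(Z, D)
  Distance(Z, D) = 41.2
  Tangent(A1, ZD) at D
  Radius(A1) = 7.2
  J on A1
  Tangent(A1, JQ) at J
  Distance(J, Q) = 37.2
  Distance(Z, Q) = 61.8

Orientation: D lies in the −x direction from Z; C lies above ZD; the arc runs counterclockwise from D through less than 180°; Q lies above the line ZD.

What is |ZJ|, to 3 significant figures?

35.3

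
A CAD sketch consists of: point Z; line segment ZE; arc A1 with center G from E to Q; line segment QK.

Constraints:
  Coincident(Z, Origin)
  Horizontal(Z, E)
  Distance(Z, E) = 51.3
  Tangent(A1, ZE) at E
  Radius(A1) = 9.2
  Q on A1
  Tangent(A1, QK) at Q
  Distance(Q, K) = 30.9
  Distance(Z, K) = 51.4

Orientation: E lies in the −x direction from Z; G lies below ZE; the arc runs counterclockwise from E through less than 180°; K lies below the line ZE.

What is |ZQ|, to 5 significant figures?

59.812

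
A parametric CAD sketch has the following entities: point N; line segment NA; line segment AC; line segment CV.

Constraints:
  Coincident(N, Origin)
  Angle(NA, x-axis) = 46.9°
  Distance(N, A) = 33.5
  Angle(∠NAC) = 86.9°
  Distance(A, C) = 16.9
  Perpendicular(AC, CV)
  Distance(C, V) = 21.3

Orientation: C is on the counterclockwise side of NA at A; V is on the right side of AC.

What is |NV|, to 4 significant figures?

56.79

N is at the origin; NA runs at 46.9° with length 33.5, so A = 33.5·(cos 46.9°, sin 46.9°) = (22.89, 24.46). ∠NAC = 86.9°, so AC runs at 46.9° + (180° − 86.9°) = 140.0° from the x-axis; with |AC| = 16.9, C = A + 16.9·(cos 140.0°, sin 140.0°) = (9.944, 35.32). AC is perpendicular to CV; with |CV| = 21.3 on the right of AC, V = C + 21.3·(0.6428, 0.7660) = (23.63, 51.64). Then |NV| = |V − N| = 56.79.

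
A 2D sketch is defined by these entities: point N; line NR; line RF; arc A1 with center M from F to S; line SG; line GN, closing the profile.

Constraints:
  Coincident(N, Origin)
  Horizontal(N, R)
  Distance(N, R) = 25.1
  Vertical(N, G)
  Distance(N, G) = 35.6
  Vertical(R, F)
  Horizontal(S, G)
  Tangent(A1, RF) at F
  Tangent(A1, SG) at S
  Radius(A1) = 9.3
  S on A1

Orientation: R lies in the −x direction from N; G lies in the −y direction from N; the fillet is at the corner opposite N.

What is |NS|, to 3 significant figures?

38.9

N is at the origin; NR is horizontal with |NR| = 25.1 and R on the −x side, so R = (-25.1, 0.00). NG is vertical with |NG| = 35.6 and G on the −y side, so G = (0.00, -35.6). The virtual corner opposite N is at (-25.1, -35.6). The tangent condition forces MF to be normal to RF and since A1 is tangent to SG there, MS ⟂ SG, with radius 9.3, so the center M sits 9.3 in from both sides at M = (-15.8, -26.3). That places the tangent points at F = (-25.1, -26.3) on RF and S = (-15.8, -35.6) on SG. Then |NS| = |S − N| = 38.9.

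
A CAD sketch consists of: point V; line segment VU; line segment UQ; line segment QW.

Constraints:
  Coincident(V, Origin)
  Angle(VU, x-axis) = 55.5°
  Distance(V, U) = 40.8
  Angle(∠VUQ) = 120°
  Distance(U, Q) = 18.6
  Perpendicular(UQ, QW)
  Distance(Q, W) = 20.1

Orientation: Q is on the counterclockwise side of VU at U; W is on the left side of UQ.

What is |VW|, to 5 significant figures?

41.870

V is at the origin; VU runs at 55.5° with length 40.8, so U = 40.8·(cos 55.5°, sin 55.5°) = (23.109, 33.624). ∠VUQ = 120.0°, so UQ runs at 55.5° + (180° − 120.0°) = 115.50° from the x-axis; with |UQ| = 18.6, Q = U + 18.6·(cos 115.50°, sin 115.50°) = (15.102, 50.412). The perpendicularity gives QW at right angles to UQ; with |QW| = 20.1 on the left of UQ, W = Q + 20.1·(-0.90259, -0.43051) = (-3.0401, 41.759). Then |VW| = |W − V| = 41.870.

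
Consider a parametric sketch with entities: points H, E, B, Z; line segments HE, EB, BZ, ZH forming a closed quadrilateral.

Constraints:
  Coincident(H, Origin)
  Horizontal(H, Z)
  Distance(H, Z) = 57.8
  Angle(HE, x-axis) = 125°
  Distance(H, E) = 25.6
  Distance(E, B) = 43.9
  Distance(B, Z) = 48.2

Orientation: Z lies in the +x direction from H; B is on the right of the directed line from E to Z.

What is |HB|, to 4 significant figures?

18.34

Checks: |EB| = 43.90 ✓; |BZ| = 48.20 ✓.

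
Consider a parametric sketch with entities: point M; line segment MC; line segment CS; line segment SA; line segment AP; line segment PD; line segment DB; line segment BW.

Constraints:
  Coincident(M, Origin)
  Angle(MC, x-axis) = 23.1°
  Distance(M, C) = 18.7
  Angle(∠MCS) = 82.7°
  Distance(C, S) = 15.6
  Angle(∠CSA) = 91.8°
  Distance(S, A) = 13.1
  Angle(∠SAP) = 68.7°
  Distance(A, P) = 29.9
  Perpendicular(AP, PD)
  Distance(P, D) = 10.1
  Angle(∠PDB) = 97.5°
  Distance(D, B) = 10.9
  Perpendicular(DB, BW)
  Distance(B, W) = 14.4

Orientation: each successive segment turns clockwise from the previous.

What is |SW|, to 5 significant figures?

19.466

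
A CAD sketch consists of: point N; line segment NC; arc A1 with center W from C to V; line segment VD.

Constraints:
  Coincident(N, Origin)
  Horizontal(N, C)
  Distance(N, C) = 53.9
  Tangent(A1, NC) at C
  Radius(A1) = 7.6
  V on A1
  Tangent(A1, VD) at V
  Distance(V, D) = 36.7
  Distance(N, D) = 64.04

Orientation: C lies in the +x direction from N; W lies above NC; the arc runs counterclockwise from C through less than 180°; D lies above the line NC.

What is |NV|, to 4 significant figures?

61.79

Checks: |NC| = 53.90 ✓; |WV| = 7.600 ✓; ∠(WV, VD) = 90.00° ✓; |VD| = 36.70 ✓; |ND| = 64.04 ✓.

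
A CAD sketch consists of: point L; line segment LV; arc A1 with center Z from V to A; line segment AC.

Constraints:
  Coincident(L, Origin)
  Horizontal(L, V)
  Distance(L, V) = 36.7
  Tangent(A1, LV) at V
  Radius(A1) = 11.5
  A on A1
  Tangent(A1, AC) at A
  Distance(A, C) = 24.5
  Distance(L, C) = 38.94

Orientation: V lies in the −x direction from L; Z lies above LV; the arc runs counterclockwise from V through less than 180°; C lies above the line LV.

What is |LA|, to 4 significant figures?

27.04

Checks: L = (0.00, 0.00) ✓; ∠(ZV, VL) = 90.00° ✓; |ZV| = 11.50 ✓; |ZA| = 11.50 ✓; ∠(ZA, AC) = 90.00° ✓; |AC| = 24.50 ✓; |LC| = 38.94 ✓.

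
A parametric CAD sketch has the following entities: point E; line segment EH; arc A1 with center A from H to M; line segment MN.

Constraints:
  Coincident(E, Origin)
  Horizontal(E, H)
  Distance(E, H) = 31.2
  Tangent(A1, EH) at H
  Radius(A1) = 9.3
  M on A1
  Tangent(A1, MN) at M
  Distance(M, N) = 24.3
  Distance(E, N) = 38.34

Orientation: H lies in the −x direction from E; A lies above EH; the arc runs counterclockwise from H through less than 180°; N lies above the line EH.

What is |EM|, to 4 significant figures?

23.53

Checks: |AM| = 9.300 ✓; ∠(AM, MN) = 90.00° ✓; |MN| = 24.30 ✓; |EN| = 38.34 ✓.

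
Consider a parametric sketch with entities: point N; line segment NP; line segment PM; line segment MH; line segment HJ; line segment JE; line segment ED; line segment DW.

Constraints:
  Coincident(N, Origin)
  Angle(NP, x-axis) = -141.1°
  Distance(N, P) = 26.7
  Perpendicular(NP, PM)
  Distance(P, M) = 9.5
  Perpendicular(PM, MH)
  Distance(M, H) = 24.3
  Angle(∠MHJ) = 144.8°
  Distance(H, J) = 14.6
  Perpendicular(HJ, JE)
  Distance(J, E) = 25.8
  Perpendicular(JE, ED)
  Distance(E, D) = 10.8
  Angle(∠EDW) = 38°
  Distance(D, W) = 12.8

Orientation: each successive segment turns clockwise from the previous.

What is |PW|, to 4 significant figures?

28.53

N is at the origin; NP runs at -141.1° with length 26.7, so P = (-20.78, -16.77). NP is perpendicular to PM, so PM runs at 128.9°; with |PM| = 9.5, M = (-26.74, -9.373). PM is perpendicular to MH, so MH runs at 38.90°; with |MH| = 24.3, H = (-7.833, 5.886). ∠MHJ = 144.8° gives HJ at 3.700° from the x-axis; with |HJ| = 14.6, J = (6.736, 6.828). HJ is perpendicular to JE, so JE runs at -86.30°; with |JE| = 25.8, E = (8.401, -18.92). JE ⟂ ED, so ED runs at -176.3°; with |ED| = 10.8, D = (-2.376, -19.61). ∠EDW = 38.0° gives DW at 41.70° from the x-axis; with |DW| = 12.8, W = (7.181, -11.10). Then |PW| = |W − P| = 28.53.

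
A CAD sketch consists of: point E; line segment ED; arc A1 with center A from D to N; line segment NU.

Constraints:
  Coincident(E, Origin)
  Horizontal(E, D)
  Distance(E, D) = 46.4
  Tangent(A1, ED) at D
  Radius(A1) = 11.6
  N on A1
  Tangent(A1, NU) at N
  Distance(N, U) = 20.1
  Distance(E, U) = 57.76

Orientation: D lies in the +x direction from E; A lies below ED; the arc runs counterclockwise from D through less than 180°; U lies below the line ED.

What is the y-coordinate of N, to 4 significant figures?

-17.27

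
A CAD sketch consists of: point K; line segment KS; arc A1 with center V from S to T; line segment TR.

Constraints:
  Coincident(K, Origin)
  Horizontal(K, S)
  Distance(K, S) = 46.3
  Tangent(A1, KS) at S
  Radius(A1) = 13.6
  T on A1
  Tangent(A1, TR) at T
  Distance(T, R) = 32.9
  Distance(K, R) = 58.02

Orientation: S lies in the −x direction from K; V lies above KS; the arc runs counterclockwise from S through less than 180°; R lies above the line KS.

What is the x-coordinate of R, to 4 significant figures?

-34.01

Checks: ∠(VS, SK) = 90.00° ✓; |VS| = 13.60 ✓; |VT| = 13.60 ✓; ∠(VT, TR) = 90.00° ✓; |TR| = 32.90 ✓; |KR| = 58.02 ✓.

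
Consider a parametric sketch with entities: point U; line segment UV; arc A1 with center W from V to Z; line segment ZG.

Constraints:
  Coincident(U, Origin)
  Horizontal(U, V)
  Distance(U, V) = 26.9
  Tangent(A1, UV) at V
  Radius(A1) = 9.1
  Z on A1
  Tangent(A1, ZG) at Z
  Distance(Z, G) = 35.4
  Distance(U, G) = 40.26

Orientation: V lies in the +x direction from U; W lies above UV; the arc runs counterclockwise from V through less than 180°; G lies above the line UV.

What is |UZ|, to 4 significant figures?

36.63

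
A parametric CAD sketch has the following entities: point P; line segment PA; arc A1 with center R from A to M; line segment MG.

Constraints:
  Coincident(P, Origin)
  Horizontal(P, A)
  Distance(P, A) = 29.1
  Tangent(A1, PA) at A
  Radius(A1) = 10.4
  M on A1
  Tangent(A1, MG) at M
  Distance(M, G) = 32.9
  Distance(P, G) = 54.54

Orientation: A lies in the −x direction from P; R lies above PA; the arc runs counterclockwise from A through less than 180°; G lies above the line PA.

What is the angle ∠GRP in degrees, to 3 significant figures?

113°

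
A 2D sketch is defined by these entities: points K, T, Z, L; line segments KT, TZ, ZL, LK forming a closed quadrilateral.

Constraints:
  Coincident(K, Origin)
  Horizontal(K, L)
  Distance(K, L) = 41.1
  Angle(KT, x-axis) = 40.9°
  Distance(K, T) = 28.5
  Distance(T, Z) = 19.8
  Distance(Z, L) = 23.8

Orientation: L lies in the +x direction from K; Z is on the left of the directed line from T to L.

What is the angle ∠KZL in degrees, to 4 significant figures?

60.71°

Checks: |TZ| = 19.80 ✓; |ZL| = 23.80 ✓.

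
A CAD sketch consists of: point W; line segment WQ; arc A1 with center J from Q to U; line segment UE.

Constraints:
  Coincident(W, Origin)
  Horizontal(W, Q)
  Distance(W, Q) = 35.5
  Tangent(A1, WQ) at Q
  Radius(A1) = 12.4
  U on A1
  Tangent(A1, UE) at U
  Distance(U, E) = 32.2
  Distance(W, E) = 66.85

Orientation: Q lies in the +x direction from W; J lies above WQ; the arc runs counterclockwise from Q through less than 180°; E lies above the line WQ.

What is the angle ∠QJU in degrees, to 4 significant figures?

84.39°

Checks: |JU| = 12.40 ✓; ∠(JU, UE) = 90.00° ✓; |UE| = 32.20 ✓; |WE| = 66.85 ✓.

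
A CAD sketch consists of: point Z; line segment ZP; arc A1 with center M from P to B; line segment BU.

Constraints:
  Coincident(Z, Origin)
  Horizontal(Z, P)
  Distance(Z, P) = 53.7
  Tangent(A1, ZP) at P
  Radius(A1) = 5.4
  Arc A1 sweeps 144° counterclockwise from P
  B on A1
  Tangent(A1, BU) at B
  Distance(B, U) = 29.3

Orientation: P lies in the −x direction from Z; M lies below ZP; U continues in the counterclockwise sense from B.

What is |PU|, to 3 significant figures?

33.9

On A1, P sits at bearing 90° from M; a 144° counterclockwise sweep puts B at bearing 234°, so B = M + 5.4·(cos 234°, sin 234°) = (-56.9, -9.77). A1 meets BU tangentially, so MB is at right angles to BU, so BU runs along (−sin 234°, cos 234°); with |BU| = 29.3, U = (-33.2, -27.0). Then |PU| = |U − P| = 33.9.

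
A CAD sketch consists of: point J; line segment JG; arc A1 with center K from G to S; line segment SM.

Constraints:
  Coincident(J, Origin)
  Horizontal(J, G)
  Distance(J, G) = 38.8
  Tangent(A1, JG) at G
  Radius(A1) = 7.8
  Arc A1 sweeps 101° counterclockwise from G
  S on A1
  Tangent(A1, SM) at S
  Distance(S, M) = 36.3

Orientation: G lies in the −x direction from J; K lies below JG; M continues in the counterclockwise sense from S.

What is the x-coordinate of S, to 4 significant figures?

-46.46

Tangency of A1 to JG means the radius KG is perpendicular to JG, so K = G + (0, -7.8) = (-38.80, -7.800). On A1, G sits at bearing 90° from K; a 101° counterclockwise sweep puts S at bearing 191°, so S = K + 7.8·(cos 191°, sin 191°) = (-46.46, -9.288). So S.x = -46.46.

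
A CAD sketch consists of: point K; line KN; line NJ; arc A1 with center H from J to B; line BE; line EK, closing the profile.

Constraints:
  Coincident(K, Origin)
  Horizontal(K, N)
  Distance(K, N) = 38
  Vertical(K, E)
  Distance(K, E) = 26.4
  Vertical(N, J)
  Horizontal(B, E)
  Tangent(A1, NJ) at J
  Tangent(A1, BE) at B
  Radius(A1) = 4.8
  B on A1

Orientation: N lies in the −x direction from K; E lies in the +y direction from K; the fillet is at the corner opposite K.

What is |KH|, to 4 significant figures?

39.61

KE is vertical with |KE| = 26.4 and E on the +y side, so E = (0.000, 26.40). The virtual corner opposite K is at (-38.00, 26.40). The tangent condition forces HJ to be normal to NJ and since A1 is tangent to BE there, HB ⟂ BE, with radius 4.8, so the center H sits 4.8 in from both sides at H = (-33.20, 21.60). Then |KH| = |H − K| = 39.61.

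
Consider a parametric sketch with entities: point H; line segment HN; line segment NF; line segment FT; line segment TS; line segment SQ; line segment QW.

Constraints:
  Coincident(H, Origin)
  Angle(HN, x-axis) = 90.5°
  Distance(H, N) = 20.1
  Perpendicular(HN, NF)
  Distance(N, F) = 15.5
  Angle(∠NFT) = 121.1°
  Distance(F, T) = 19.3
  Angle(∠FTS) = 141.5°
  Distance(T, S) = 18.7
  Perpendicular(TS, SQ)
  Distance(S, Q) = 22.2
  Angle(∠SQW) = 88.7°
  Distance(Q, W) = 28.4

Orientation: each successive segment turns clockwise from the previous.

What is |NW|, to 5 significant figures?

6.7565

H is at the origin; HN runs at 90.5° with length 20.1, so N = (-0.17540, 20.099). HN is perpendicular to NF, so NF runs at 0.50000°; with |NF| = 15.5, F = (15.324, 20.234). ∠NFT = 121.1° gives FT at -58.400° from the x-axis; with |FT| = 19.3, T = (25.437, 3.7962). ∠FTS = 141.5° gives TS at -96.900° from the x-axis; with |TS| = 18.7, S = (23.190, -14.768). TS is perpendicular to SQ, so SQ runs at 173.10°; with |SQ| = 22.2, Q = (1.1512, -12.101). ∠SQW = 88.7° gives QW at 81.800° from the x-axis; with |QW| = 28.4, W = (5.2018, 16.008). Then |NW| = |W − N| = 6.7565.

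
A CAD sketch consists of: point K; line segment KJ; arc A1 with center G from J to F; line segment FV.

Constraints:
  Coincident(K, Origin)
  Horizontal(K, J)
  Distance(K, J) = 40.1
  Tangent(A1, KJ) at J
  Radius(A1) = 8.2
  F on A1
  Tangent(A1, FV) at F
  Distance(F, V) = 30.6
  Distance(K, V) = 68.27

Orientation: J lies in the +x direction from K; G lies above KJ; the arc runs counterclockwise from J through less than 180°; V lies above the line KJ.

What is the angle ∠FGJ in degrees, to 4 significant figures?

66.72°

Checks: |GF| = 8.200 ✓; ∠(GF, FV) = 90.00° ✓; |FV| = 30.60 ✓; |KV| = 68.27 ✓.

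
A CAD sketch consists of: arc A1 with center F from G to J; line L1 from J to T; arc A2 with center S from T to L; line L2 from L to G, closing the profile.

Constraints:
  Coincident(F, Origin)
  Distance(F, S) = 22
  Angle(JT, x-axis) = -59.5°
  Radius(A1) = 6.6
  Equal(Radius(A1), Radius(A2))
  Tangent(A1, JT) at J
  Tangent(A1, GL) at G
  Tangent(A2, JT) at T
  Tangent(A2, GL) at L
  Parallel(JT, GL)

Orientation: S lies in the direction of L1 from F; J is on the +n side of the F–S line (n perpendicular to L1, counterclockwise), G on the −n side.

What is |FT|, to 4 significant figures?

22.97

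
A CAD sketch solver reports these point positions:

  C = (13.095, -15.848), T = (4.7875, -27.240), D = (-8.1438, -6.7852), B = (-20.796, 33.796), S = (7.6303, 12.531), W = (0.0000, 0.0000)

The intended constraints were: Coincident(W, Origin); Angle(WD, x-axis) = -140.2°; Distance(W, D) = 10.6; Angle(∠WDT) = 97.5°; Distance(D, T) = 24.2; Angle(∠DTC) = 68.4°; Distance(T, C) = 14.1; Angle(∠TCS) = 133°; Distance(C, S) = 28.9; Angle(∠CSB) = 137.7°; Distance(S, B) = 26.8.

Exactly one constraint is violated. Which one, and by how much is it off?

Distance(S, B) = 26.8 — off by 8.70.

W = (0.00, 0.00) ✓; WD at -140.2° ✓; |WD| = 10.60 ✓; ∠WDT = 97.50° ✓; |DT| = 24.20 ✓; ∠DTC = 68.40° ✓; |TC| = 14.10 ✓; ∠TCS = 133.0° ✓; |CS| = 28.90 ✓; ∠CSB = 137.7° ✓; |SB| = 35.50 ✗.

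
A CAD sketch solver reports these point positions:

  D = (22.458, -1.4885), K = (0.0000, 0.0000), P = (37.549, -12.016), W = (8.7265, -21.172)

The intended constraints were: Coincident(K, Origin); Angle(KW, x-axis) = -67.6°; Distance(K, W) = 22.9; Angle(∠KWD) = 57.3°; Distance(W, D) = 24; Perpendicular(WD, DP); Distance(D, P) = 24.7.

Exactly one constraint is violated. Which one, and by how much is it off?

Distance(D, P) = 24.7 — off by 6.30.

K = (0.00, 0.00) ✓; KW at -67.60° ✓; |KW| = 22.90 ✓; ∠KWD = 57.30° ✓; |WD| = 24.00 ✓; ∠(WD, DP) = 90.00° ✓; |DP| = 18.40 ✗.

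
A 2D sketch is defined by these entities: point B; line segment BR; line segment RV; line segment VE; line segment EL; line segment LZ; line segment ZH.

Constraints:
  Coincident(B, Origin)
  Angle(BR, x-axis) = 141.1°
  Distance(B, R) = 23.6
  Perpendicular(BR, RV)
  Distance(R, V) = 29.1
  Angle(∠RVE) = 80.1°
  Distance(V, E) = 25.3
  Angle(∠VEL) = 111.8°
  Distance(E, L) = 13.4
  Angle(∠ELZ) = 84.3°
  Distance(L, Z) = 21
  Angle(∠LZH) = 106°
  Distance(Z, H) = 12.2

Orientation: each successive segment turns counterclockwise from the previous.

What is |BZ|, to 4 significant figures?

19.23

B is at the origin; BR runs at 141.1° with length 23.6, so R = (-18.37, 14.82). BR is perpendicular to RV, so RV runs at -128.9°; with |RV| = 29.1, V = (-36.64, -7.827). ∠RVE = 80.1° gives VE at -29.00° from the x-axis; with |VE| = 25.3, E = (-14.51, -20.09). ∠VEL = 111.8° gives EL at 39.20° from the x-axis; with |EL| = 13.4, L = (-4.128, -11.62). ∠ELZ = 84.3° gives LZ at 134.9° from the x-axis; with |LZ| = 21.0, Z = (-18.95, 3.252). Then |BZ| = |Z − B| = 19.23.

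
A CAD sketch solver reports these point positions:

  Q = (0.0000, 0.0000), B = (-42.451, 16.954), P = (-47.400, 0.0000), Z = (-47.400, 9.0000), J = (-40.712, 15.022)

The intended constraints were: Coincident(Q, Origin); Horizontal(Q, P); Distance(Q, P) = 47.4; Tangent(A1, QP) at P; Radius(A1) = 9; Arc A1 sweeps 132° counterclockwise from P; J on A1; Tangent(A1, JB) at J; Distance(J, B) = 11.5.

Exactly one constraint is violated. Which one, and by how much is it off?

Distance(J, B) = 11.5 — off by 8.90.

Q = (0.00, 0.00) ✓; Q.y = 0.00, P.y = 0.00 ✓; |QP| = 47.40 ✓; ∠(ZP, PQ) = 90.00° ✓; |ZP| = 9.000 ✓; bearing(Z→J) − bearing(Z→P) = 132.0° ✓; |ZJ| = 9.000 ✓; ∠(ZJ, JB) = 90.01° ✓; |JB| = 2.599 ✗.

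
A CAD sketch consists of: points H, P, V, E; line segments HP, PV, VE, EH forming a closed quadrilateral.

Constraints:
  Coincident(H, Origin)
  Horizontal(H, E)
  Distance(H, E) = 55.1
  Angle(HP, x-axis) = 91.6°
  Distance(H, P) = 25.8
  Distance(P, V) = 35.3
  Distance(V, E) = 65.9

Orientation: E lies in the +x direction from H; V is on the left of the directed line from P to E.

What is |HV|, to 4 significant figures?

58.27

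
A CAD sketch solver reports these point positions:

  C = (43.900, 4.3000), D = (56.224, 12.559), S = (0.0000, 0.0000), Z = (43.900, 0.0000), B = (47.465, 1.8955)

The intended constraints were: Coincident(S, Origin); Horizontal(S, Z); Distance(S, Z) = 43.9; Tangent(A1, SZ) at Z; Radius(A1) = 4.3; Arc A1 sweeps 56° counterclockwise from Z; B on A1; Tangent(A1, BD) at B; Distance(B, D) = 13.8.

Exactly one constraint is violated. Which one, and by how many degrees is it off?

Tangent(A1, BD) at B — off by 5.40°.

S = (0.00, 0.00) ✓; S.y = 0.00, Z.y = 0.00 ✓; |SZ| = 43.90 ✓; ∠(CZ, ZS) = 90.00° ✓; |CZ| = 4.300 ✓; bearing(C→B) − bearing(C→Z) = 56.00° ✓; |CB| = 4.300 ✓; ∠(CB, BD) = 95.40° ✗; |BD| = 13.80 ✓.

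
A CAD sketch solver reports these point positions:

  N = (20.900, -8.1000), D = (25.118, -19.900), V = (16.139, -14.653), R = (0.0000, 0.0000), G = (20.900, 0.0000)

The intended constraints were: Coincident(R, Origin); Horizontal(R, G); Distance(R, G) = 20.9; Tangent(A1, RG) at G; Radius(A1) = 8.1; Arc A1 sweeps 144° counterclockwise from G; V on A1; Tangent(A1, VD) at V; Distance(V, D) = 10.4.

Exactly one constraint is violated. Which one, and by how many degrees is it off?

Tangent(A1, VD) at V — off by 5.70°.

R = (0.00, 0.00) ✓; R.y = 0.00, G.y = 0.00 ✓; |RG| = 20.90 ✓; ∠(NG, GR) = 90.00° ✓; |NG| = 8.100 ✓; bearing(N→V) − bearing(N→G) = 144.0° ✓; |NV| = 8.100 ✓; ∠(NV, VD) = 84.30° ✗; |VD| = 10.40 ✓.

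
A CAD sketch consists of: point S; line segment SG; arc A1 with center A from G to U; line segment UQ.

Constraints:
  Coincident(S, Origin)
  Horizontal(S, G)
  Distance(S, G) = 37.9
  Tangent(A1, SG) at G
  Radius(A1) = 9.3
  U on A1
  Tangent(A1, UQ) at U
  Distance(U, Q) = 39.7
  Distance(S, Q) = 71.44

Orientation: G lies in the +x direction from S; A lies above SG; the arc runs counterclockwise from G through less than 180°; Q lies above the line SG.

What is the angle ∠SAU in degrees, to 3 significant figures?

156°

Checks: |AU| = 9.300 ✓; ∠(AU, UQ) = 90.00° ✓; |UQ| = 39.70 ✓; |SQ| = 71.44 ✓.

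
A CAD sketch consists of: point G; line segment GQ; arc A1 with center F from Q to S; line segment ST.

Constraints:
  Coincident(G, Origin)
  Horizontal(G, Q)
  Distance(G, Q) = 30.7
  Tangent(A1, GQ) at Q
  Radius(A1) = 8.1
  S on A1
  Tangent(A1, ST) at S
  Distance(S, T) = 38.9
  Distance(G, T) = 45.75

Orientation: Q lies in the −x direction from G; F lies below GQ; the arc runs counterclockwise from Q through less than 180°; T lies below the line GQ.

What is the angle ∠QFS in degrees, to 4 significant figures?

127.8°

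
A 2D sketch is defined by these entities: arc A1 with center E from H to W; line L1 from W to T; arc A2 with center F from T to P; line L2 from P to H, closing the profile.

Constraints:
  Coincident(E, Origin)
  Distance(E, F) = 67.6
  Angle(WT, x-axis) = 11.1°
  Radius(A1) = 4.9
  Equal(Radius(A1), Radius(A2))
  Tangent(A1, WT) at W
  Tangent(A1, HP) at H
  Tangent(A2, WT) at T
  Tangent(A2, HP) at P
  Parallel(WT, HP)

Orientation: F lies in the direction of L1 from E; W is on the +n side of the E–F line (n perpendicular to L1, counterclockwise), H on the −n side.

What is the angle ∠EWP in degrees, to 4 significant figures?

81.75°

The slot axis is L1's direction at 11.1°, so u = (cos 11.1°, sin 11.1°) = (0.9813, 0.1925) and n = (−sin 11.1°, cos 11.1°) = (-0.1925, 0.9813). E is at the origin and F lies 67.6 along u from E, so F = 67.6·u = (66.34, 13.01). Tangency of A1 to both parallel lines with radius 4.9 puts W and H at E ± 4.9·n: W = (-0.9434, 4.808), H = (0.9434, -4.808). Equal radii place T and P the same way about F: T = F + 4.9·n = (65.39, 17.82), P = F − 4.9·n = (67.28, 8.206). Then cos ∠EWP = WE·WP / (|WE||WP|), giving 81.75°.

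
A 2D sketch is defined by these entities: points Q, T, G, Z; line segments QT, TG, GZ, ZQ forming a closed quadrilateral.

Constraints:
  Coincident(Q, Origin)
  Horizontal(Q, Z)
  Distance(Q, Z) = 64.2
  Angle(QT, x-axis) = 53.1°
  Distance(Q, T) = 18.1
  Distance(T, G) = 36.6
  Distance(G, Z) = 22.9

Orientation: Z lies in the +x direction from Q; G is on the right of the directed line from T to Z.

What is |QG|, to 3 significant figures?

42.2

Q is at the origin; Q and Z share the same y with |QZ| = 64.2 and Z in +x, so Z = (64.2, 0). QT runs at 53.1° with |QT| = 18.1, so T = (10.9, 14.5). G is determined by |TG| = 36.6 and |GZ| = 22.9 together: it lies at the intersection of circle(T, 36.6) and circle(Z, 22.9). With |TZ| = 55.3, the foot of the radical line on TZ is 35.0 from T and the perpendicular offset is √(36.6² − 35.0²) = 10.7. Taking the right-of-TZ solution: G = (41.9, -5.00).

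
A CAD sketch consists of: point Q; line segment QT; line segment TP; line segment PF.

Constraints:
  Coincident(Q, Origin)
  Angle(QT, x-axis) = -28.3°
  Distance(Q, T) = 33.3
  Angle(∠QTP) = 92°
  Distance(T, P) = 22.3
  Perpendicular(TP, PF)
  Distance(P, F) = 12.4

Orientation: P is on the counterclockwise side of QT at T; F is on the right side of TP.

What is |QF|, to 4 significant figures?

51.35

Q is at the origin; QT runs at -28.3° with length 33.3, so T = 33.3·(cos -28.3°, sin -28.3°) = (29.32, -15.79). ∠QTP = 92.0°, so TP runs at -28.3° + (180° − 92.0°) = 59.70° from the x-axis; with |TP| = 22.3, P = T + 22.3·(cos 59.70°, sin 59.70°) = (40.57, 3.467). TP is perpendicular to PF; with |PF| = 12.4 on the right of TP, F = P + 12.4·(0.8634, -0.5045) = (51.28, -2.790). Then |QF| = |F − Q| = 51.35.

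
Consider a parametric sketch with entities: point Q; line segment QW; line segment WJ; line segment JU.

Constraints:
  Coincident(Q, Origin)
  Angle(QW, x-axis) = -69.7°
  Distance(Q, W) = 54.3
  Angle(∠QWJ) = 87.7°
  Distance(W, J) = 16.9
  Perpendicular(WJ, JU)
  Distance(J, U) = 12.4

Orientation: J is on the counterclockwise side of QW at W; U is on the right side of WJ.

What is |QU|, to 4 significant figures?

68.26

Q is at the origin; QW runs at -69.7° with length 54.3, so W = 54.3·(cos -69.7°, sin -69.7°) = (18.84, -50.93). ∠QWJ = 87.7°, so WJ runs at -69.7° + (180° − 87.7°) = 22.60° from the x-axis; with |WJ| = 16.9, J = W + 16.9·(cos 22.60°, sin 22.60°) = (34.44, -44.43). WJ ⟂ JU; with |JU| = 12.4 on the right of WJ, U = J + 12.4·(0.3843, -0.9232) = (39.21, -55.88). Then |QU| = |U − Q| = 68.26.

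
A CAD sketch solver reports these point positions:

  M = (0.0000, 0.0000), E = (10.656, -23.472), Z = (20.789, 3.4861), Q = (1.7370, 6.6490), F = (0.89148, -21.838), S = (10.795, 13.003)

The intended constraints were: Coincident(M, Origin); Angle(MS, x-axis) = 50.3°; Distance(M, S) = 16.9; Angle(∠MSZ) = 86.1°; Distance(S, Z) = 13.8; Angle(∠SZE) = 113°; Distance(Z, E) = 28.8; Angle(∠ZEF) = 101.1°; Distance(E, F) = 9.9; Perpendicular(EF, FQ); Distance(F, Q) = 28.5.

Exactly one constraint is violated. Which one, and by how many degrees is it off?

Perpendicular(EF, FQ) — off by 7.80°.

M = (0.00, 0.00) ✓; MS at 50.30° ✓; |MS| = 16.90 ✓; ∠MSZ = 86.10° ✓; |SZ| = 13.80 ✓; ∠SZE = 113.0° ✓; |ZE| = 28.80 ✓; ∠ZEF = 101.1° ✓; |EF| = 9.900 ✓; ∠(EF, FQ) = 82.20° ✗; |FQ| = 28.50 ✓.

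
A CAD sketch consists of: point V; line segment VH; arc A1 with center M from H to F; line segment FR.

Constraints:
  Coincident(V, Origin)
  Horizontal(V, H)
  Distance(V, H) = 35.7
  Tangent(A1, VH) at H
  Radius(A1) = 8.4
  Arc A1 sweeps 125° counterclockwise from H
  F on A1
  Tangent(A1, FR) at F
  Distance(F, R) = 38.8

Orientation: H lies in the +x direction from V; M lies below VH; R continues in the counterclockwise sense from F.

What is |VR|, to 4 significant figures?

68.07

V is at the origin; V and H share the same y with |VH| = 35.7 and H on the +x side, so H = (35.70, 0.000). A1 meets VH tangentially, so MH is at right angles to VH, so M = H + (0, -8.4) = (35.70, -8.400). On A1, H sits at bearing 90° from M; a 125° counterclockwise sweep puts F at bearing 215°, so F = M + 8.4·(cos 215°, sin 215°) = (28.82, -13.22). A1 meets FR tangentially, so MF is at right angles to FR, so FR runs along (−sin 215°, cos 215°); with |FR| = 38.8, R = (51.07, -45.00). Then |VR| = |R − V| = 68.07.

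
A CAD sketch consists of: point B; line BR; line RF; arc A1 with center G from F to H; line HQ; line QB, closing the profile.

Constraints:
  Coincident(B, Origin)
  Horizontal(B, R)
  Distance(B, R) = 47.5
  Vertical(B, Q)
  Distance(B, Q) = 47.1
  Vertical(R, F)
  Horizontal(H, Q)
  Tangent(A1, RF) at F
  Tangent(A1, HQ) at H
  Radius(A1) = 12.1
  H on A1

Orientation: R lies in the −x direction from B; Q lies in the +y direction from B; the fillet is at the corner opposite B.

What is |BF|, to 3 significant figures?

59.0

The virtual corner opposite B is at (-47.5, 47.1). Since A1 is tangent to RF there, GF ⟂ RF and the tangent condition forces GH to be normal to HQ, with radius 12.1, so the center G sits 12.1 in from both sides at G = (-35.4, 35.0). That places the tangent points at F = (-47.5, 35.0) on RF and H = (-35.4, 47.1) on HQ. Then |BF| = |F − B| = 59.0.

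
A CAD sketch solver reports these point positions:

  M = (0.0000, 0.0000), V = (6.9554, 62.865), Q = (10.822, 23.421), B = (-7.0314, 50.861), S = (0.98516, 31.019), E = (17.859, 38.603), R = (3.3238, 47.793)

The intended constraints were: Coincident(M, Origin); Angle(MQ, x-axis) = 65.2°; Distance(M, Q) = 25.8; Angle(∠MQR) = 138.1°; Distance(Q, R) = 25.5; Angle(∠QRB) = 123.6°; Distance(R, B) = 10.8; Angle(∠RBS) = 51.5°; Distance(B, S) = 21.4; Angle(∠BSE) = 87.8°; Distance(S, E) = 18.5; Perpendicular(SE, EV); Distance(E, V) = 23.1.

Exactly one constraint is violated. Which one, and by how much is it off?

Distance(E, V) = 23.1 — off by 3.50.

M = (0.00, 0.00) ✓; MQ at 65.20° ✓; |MQ| = 25.80 ✓; ∠MQR = 138.1° ✓; |QR| = 25.50 ✓; ∠QRB = 123.6° ✓; |RB| = 10.80 ✓; ∠RBS = 51.50° ✓; |BS| = 21.40 ✓; ∠BSE = 87.80° ✓; |SE| = 18.50 ✓; ∠(SE, EV) = 90.00° ✓; |EV| = 26.60 ✗.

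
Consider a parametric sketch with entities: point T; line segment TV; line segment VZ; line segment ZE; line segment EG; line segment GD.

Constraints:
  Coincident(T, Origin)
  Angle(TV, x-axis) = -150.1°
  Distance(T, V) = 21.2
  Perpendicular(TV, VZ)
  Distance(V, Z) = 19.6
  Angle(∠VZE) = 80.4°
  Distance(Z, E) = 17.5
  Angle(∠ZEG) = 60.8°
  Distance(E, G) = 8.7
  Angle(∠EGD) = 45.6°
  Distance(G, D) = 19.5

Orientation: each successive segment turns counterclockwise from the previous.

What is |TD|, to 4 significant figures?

31.52

T is at the origin; TV runs at -150.1° with length 21.2, so V = (-18.38, -10.57). TV is perpendicular to VZ, so VZ runs at -60.10°; with |VZ| = 19.6, Z = (-8.608, -27.56). ∠VZE = 80.4° gives ZE at 39.50° from the x-axis; with |ZE| = 17.5, E = (4.896, -16.43). ∠ZEG = 60.8° gives EG at 158.7° from the x-axis; with |EG| = 8.7, G = (-3.210, -13.27). ∠EGD = 45.6° gives GD at -66.90° from the x-axis; with |GD| = 19.5, D = (4.440, -31.20). Then |TD| = |D − T| = 31.52.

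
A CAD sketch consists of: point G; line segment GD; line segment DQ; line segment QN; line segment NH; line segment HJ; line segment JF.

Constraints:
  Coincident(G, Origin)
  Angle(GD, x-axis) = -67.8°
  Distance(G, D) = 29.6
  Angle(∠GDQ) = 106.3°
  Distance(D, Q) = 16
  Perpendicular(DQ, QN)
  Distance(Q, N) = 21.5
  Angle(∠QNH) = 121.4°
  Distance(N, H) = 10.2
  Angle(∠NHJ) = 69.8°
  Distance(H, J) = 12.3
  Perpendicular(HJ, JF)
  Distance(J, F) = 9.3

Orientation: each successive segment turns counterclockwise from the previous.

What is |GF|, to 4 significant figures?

27.17

G is at the origin; GD runs at -67.8° with length 29.6, so D = (11.18, -27.41). ∠GDQ = 106.3° gives DQ at 5.900° from the x-axis; with |DQ| = 16.0, Q = (27.10, -25.76). The perpendicularity gives QN at right angles to DQ, so QN runs at 95.90°; with |QN| = 21.5, N = (24.89, -4.375). ∠QNH = 121.4° gives NH at 154.5° from the x-axis; with |NH| = 10.2, H = (15.68, 0.01624). ∠NHJ = 69.8° gives HJ at -95.30° from the x-axis; with |HJ| = 12.3, J = (14.55, -12.23). HJ ⟂ JF, so JF runs at -5.300°; with |JF| = 9.3, F = (23.81, -13.09). Then |GF| = |F − G| = 27.17.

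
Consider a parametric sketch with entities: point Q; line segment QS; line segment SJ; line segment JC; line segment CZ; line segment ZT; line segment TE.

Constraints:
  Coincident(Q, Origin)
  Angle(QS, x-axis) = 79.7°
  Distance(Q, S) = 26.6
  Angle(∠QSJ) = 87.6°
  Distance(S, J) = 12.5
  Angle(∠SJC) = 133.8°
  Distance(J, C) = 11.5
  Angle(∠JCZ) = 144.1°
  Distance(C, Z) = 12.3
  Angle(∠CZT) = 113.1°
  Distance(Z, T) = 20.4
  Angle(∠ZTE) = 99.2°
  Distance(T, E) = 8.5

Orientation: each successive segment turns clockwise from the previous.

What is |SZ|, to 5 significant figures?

30.170

Q is at the origin; QS runs at 79.7° with length 26.6, so S = (4.7561, 26.171). ∠QSJ = 87.6° gives SJ at -12.700° from the x-axis; with |SJ| = 12.5, J = (16.950, 23.423). ∠SJC = 133.8° gives JC at -58.900° from the x-axis; with |JC| = 11.5, C = (22.890, 13.576). ∠JCZ = 144.1° gives CZ at -94.800° from the x-axis; with |CZ| = 12.3, Z = (21.861, 1.3193). Then |SZ| = |Z − S| = 30.170.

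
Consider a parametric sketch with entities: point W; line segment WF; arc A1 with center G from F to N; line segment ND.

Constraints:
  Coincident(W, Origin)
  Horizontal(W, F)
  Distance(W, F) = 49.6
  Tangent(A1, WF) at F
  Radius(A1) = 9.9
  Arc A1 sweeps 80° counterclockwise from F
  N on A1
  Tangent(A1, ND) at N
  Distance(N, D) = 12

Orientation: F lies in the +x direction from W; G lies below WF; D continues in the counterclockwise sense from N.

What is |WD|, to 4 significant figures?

42.73

W is at the origin; W and F share the same y with |WF| = 49.6 and F on the +x side, so F = (49.60, 0.000). Since A1 is tangent to WF there, GF ⟂ WF, so G = F + (0, -9.9) = (49.60, -9.900). On A1, F sits at bearing 90° from G; an 80° counterclockwise sweep puts N at bearing 170°, so N = G + 9.9·(cos 170°, sin 170°) = (39.85, -8.181). The tangent condition forces GN to be normal to ND, so ND runs along (−sin 170°, cos 170°); with |ND| = 12.0, D = (37.77, -20.00). Then |WD| = |D − W| = 42.73.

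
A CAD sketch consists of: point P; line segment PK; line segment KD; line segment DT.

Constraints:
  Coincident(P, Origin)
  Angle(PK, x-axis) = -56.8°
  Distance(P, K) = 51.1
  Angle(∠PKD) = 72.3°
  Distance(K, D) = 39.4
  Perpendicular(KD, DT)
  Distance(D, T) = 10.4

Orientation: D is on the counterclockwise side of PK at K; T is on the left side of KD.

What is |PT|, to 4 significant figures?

45.11

∠PKD = 72.3°, so KD runs at -56.8° + (180° − 72.3°) = 50.90° from the x-axis; with |KD| = 39.4, D = K + 39.4·(cos 50.90°, sin 50.90°) = (52.83, -12.18). The perpendicularity gives DT at right angles to KD; with |DT| = 10.4 on the left of KD, T = D + 10.4·(-0.7760, 0.6307) = (44.76, -5.623). Then |PT| = |T − P| = 45.11.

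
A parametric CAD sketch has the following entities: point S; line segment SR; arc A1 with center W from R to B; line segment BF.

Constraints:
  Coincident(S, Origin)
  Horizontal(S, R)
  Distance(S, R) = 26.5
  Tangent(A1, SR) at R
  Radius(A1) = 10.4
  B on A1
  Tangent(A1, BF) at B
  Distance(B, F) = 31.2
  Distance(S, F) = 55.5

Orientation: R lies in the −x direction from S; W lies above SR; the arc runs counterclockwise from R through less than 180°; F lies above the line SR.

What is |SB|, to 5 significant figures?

24.561

Checks: |WB| = 10.40 ✓; ∠(WB, BF) = 90.00° ✓; |BF| = 31.20 ✓; |SF| = 55.50 ✓.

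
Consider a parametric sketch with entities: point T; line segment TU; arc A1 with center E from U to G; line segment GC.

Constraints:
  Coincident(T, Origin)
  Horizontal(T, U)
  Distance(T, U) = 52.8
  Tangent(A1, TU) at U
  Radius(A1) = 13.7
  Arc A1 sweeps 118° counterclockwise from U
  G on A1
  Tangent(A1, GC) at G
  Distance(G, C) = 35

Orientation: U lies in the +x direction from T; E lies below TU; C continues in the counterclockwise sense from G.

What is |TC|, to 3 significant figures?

76.6

T is at the origin; TU is horizontal with |TU| = 52.8 and U on the +x side, so U = (52.8, 0.00). The tangent condition forces EU to be normal to TU, so E = U + (0, -13.7) = (52.8, -13.7). On A1, U sits at bearing 90° from E; a 118° counterclockwise sweep puts G at bearing 208°, so G = E + 13.7·(cos 208°, sin 208°) = (40.7, -20.1). Since A1 is tangent to GC there, EG ⟂ GC, so GC runs along (−sin 208°, cos 208°); with |GC| = 35.0, C = (57.1, -51.0). Then |TC| = |C − T| = 76.6.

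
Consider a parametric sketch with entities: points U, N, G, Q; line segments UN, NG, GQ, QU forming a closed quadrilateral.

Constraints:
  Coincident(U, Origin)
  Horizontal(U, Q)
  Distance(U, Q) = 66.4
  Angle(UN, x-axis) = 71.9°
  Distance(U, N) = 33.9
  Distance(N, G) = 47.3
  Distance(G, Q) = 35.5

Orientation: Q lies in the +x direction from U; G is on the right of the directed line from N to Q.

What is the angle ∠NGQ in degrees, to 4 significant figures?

101.4°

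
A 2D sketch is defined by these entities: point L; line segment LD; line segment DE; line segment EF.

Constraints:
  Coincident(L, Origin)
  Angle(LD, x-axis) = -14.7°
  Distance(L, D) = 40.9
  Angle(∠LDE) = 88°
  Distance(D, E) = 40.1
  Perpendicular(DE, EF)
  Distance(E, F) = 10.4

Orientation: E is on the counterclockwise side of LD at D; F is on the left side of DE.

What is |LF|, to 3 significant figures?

49.2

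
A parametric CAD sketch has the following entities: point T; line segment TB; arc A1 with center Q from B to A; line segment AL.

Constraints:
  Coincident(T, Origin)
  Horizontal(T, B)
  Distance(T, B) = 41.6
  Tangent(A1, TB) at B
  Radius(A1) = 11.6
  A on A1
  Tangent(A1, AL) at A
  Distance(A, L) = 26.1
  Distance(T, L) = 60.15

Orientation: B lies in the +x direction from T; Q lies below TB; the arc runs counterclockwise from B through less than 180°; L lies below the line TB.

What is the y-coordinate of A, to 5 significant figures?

-17.524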